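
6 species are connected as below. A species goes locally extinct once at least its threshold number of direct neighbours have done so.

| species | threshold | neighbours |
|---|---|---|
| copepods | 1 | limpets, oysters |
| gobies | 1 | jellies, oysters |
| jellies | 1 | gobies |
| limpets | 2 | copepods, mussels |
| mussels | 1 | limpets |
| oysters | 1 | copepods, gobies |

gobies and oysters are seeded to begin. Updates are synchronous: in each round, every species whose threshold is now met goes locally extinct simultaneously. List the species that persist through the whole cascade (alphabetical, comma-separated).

Round 1 — gobies, oysters go locally extinct (initial).
Round 2 — checking thresholds:
  copepods: 1 of 2 neighbours ≥ 1, goes locally extinct.
  jellies: 1 of 1 neighbours ≥ 1, goes locally extinct.
Round 3 — no new extinctions; cascade stops.

limpets, mussels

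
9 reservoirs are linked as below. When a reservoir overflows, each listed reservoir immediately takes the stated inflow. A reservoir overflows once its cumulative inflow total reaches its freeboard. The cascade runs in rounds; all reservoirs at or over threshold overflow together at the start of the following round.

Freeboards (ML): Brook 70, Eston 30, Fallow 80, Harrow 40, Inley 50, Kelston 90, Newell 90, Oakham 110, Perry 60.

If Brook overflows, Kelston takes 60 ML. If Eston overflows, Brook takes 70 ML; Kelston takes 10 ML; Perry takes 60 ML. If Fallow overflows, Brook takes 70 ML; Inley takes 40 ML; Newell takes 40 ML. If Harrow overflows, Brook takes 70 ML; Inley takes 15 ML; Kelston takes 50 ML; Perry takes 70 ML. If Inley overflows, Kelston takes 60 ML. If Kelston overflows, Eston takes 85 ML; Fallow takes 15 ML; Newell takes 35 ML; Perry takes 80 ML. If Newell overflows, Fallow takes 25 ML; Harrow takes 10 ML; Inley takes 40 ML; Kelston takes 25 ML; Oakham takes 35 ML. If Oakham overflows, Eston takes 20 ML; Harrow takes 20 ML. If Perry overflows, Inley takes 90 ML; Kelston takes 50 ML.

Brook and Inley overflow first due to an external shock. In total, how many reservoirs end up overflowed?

5

Round 1 — Brook, Inley overflow (initial).
  Kelston: +60+60 → 120 ≥ 90
Round 2 — Kelston overflows.
  Eston: +85 → 85 ≥ 30
  Fallow: +15 → 15 < 80
  Newell: +35 → 35 < 90
  Perry: +80 → 80 ≥ 60
Round 3 — Eston, Perry overflow.
No further overflows.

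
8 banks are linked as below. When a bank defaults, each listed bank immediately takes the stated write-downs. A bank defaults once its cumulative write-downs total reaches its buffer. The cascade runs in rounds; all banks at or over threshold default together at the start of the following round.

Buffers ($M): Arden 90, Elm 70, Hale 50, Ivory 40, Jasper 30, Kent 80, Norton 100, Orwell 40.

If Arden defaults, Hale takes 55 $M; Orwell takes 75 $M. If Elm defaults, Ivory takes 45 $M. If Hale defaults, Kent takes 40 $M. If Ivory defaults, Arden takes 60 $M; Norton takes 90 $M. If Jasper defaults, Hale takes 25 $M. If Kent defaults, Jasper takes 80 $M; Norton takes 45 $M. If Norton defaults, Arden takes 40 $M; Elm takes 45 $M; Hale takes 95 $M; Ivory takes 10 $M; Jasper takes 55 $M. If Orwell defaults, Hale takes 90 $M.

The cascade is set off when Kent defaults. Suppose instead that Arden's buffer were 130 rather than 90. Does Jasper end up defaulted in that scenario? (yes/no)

With Arden's buffer at 130:
Round 1 — Kent defaults (initial).
  Jasper: +80 → 80 ≥ 30
  Norton: +45 → 45 < 100
Round 2 — Jasper defaults.
  Hale: +25 → 25 < 50
No further defaults.

yes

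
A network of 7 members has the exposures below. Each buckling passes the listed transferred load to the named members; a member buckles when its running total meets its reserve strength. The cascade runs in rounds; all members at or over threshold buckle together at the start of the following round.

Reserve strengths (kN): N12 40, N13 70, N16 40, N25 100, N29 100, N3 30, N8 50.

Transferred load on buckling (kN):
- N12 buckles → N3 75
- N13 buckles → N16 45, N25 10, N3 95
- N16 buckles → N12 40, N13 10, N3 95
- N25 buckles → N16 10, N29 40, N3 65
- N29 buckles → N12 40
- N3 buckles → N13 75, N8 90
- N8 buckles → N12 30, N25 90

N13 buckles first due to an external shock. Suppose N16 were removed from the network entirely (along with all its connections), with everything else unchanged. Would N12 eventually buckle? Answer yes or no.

no

With N16 removed:
Round 1 — N13 buckles (initial).
  N25: +10 → 10 < 100
  N3: +95 → 95 ≥ 30
Round 2 — N3 buckles.
  N8: +90 → 90 ≥ 50
Round 3 — N8 buckles.
  N12: +30 → 30 < 40
  N25: +90 → 100 ≥ 100
Round 4 — N25 buckles.
  N29: +40 → 40 < 100
No further bucklings.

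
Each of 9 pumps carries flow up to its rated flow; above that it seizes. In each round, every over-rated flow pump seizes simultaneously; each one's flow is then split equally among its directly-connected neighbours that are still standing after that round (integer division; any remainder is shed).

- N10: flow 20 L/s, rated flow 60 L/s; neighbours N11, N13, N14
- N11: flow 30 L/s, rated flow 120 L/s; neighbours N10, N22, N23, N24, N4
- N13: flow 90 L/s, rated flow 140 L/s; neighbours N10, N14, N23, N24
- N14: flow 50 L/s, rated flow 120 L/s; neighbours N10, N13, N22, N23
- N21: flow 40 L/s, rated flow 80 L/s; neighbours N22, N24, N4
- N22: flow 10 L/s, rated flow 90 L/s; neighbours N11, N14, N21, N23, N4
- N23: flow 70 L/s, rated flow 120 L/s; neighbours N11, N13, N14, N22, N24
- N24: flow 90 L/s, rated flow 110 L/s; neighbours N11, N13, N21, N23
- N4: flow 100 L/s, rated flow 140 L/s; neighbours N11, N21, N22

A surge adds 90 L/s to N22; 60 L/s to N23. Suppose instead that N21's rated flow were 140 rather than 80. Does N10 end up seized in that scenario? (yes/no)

yes

With N21's rated flow at 140:
Round 1 — N22 at 100 > 90; N23 at 130 > 120. N22, N23 seize.
  N22 sheds 100 L/s to N11, N14, N21, N4: 25 each.
    N11: 30+25 = 55 ≤ 120
    N14: 50+25 = 75 ≤ 120
    N21: 40+25 = 65 ≤ 140
    N4: 100+25 = 125 ≤ 140
  N23 sheds 130 L/s to N11, N13, N14, N24: 32 each (2 lost).
    N11: 55+32 = 87 ≤ 120
    N13: 90+32 = 122 ≤ 140
    N14: 75+32 = 107 ≤ 120
    N24: 90+32 = 122 > 110
Round 2 — N24 seizes.
  N24 sheds 122 L/s to N11, N13, N21: 40 each (2 lost).
    N11: 87+40 = 127 > 120
    N13: 122+40 = 162 > 140
    N21: 65+40 = 105 ≤ 140
Round 3 — N11, N13 seize.
  N11 sheds 127 L/s to N10, N4: 63 each (1 lost).
    N10: 20+63 = 83 > 60
    N4: 125+63 = 188 > 140
  N13 sheds 162 L/s to N10, N14: 81 each.
    N10: 83+81 = 164 > 60
    N14: 107+81 = 188 > 120
Round 4 — N10, N14, N4 seize.
  N10 sheds 164 L/s: no online neighbours, lost.
  N14 sheds 188 L/s: no online neighbours, lost.
  N4 sheds 188 L/s to N21: 188 each.
    N21: 105+188 = 293 > 140
Round 5 — N21 seizes.
  N21 sheds 293 L/s: no online neighbours, lost.
No further seizures.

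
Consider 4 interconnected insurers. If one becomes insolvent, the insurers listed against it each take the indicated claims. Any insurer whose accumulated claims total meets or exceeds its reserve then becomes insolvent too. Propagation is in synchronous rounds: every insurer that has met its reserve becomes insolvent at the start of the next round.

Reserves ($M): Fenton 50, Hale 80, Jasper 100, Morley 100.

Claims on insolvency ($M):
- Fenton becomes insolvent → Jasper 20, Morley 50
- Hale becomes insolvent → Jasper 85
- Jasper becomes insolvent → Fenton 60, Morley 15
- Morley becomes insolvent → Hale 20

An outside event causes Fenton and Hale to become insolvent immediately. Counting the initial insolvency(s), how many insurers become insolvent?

3

Round 1 — Fenton, Hale become insolvent (initial).
  Jasper: +20+85 → 105 ≥ 100
  Morley: +50 → 50 < 100
Round 2 — Jasper becomes insolvent.
  Morley: +15 → 65 < 100
No further insolvencies.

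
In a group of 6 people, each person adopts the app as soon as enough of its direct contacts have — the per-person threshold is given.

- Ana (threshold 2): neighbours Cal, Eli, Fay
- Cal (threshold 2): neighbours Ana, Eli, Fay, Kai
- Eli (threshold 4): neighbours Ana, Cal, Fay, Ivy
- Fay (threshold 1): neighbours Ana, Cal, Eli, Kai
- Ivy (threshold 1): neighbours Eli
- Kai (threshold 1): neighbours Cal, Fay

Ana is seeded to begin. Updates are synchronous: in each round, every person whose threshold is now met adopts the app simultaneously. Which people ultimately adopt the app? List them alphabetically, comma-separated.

Ana, Cal, Fay, Kai

Round 1 — Ana adopts the app (initial).
Round 2 — checking thresholds:
  Cal: 1 of 4 neighbours < 2, not yet.
  Eli: 1 of 4 neighbours < 4, not yet.
  Fay: 1 of 4 neighbours ≥ 1, adopts the app.
Round 3 — checking thresholds:
  Cal: 2 of 4 neighbours ≥ 2, adopts the app.
  Eli: 2 of 4 neighbours < 4, not yet.
  Kai: 1 of 2 neighbours ≥ 1, adopts the app.
Round 4 — no new adoptions; cascade stops.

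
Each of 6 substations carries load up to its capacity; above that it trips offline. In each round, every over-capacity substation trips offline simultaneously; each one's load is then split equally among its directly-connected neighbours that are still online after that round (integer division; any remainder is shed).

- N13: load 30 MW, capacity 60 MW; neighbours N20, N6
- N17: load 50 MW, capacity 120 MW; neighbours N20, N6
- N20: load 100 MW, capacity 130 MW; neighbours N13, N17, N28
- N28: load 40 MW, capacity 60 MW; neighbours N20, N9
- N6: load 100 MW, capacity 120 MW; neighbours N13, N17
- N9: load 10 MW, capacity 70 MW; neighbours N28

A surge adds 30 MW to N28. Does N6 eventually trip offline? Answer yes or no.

yes

Round 1 — N28 at 70 > 60. N28 trips offline.
  N28 sheds 70 MW to N20, N9: 35 each.
    N20: 100+35 = 135 > 130
    N9: 10+35 = 45 ≤ 70
Round 2 — N20 trips offline.
  N20 sheds 135 MW to N13, N17: 67 each (1 lost).
    N13: 30+67 = 97 > 60
    N17: 50+67 = 117 ≤ 120
Round 3 — N13 trips offline.
  N13 sheds 97 MW to N6: 97 each.
    N6: 100+97 = 197 > 120
Round 4 — N6 trips offline.
  N6 sheds 197 MW to N17: 197 each.
    N17: 117+197 = 314 > 120
Round 5 — N17 trips offline.
  N17 sheds 314 MW: no online neighbours, lost.
No further trips.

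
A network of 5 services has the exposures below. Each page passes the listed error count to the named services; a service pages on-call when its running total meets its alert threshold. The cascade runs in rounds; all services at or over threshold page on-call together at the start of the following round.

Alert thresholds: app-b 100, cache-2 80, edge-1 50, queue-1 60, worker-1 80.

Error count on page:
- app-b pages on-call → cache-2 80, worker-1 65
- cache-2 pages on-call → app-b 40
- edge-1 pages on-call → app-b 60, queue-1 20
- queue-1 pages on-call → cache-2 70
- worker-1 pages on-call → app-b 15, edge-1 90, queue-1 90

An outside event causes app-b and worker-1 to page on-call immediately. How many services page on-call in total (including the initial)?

Round 1 — app-b, worker-1 page on-call (initial).
  cache-2: +80 → 80 ≥ 80
  edge-1: +90 → 90 ≥ 50
  queue-1: +90 → 90 ≥ 60
Round 2 — cache-2, edge-1, queue-1 page on-call.
No further pages.

5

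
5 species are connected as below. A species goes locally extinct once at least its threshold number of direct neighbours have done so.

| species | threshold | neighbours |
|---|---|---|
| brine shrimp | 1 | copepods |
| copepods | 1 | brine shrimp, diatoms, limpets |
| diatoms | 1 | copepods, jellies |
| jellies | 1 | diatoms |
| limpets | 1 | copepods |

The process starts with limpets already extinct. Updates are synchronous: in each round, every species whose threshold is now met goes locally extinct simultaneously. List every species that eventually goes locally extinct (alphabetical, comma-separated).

brine shrimp, copepods, diatoms, jellies, limpets

Round 1 — limpets goes locally extinct (initial).
Round 2 — checking thresholds:
  copepods: 1 of 3 neighbours ≥ 1, goes locally extinct.
Round 3 — checking thresholds:
  brine shrimp: 1 of 1 neighbours ≥ 1, goes locally extinct.
  diatoms: 1 of 2 neighbours ≥ 1, goes locally extinct.
Round 4 — checking thresholds:
  jellies: 1 of 1 neighbours ≥ 1, goes locally extinct.
Round 5 — no new extinctions; cascade stops.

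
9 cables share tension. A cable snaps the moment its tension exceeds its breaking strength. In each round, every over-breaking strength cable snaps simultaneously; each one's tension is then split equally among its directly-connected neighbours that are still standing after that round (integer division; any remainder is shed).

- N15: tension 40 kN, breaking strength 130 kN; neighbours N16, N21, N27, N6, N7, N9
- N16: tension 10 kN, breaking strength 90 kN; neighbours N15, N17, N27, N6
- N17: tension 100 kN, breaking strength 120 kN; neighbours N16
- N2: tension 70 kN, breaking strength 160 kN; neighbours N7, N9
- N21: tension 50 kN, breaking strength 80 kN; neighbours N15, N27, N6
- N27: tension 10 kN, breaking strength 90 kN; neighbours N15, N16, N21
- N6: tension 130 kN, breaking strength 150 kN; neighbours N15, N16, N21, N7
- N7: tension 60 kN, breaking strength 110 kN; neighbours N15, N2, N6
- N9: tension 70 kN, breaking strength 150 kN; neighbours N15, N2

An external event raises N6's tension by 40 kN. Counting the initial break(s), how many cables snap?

2

Round 1 — N6 at 170 > 150. N6 snaps.
  N6 sheds 170 kN to N15, N16, N21, N7: 42 each (2 lost).
    N15: 40+42 = 82 ≤ 130
    N16: 10+42 = 52 ≤ 90
    N21: 50+42 = 92 > 80
    N7: 60+42 = 102 ≤ 110
Round 2 — N21 snaps.
  N21 sheds 92 kN to N15, N27: 46 each.
    N15: 82+46 = 128 ≤ 130
    N27: 10+46 = 56 ≤ 90
No further breaks.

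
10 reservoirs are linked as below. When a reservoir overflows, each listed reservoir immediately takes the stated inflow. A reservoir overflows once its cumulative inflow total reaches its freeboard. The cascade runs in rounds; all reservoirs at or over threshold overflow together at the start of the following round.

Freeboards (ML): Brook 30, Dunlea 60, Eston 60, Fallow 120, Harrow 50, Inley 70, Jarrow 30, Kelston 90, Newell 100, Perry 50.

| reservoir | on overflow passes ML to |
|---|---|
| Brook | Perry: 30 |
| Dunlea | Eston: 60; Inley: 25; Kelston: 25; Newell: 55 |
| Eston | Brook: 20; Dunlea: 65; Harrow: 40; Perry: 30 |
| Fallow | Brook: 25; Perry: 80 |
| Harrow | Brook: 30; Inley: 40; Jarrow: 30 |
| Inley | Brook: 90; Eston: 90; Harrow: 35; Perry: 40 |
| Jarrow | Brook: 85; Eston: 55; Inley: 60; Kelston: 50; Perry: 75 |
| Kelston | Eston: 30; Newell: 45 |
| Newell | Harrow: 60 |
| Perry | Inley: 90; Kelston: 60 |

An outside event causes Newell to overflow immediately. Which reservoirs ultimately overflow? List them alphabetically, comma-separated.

Round 1 — Newell overflows (initial).
  Harrow: +60 → 60 ≥ 50
Round 2 — Harrow overflows.
  Brook: +30 → 30 ≥ 30
  Inley: +40 → 40 < 70
  Jarrow: +30 → 30 ≥ 30
Round 3 — Brook, Jarrow overflow.
  Eston: +55 → 55 < 60
  Inley: +60 → 100 ≥ 70
  Kelston: +50 → 50 < 90
  Perry: +30+75 → 105 ≥ 50
Round 4 — Inley, Perry overflow.
  Eston: +90 → 145 ≥ 60
  Kelston: +60 → 110 ≥ 90
Round 5 — Eston, Kelston overflow.
  Dunlea: +65 → 65 ≥ 60
Round 6 — Dunlea overflows.
No further overflows.

Brook, Dunlea, Eston, Harrow, Inley, Jarrow, Kelston, Newell, Perry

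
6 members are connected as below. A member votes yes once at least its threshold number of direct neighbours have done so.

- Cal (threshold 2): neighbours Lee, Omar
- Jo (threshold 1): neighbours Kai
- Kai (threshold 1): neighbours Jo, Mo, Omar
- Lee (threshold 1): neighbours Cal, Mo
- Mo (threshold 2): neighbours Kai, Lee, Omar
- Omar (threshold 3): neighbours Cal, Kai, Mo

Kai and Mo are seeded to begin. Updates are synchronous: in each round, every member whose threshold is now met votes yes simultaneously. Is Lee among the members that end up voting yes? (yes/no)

yes

Round 1 — Kai, Mo vote yes (initial).
Round 2 — checking thresholds:
  Jo: 1 of 1 neighbours ≥ 1, votes yes.
  Lee: 1 of 2 neighbours ≥ 1, votes yes.
  Omar: 2 of 3 neighbours < 3, not yet.
Round 3 — no new yes votes; cascade stops.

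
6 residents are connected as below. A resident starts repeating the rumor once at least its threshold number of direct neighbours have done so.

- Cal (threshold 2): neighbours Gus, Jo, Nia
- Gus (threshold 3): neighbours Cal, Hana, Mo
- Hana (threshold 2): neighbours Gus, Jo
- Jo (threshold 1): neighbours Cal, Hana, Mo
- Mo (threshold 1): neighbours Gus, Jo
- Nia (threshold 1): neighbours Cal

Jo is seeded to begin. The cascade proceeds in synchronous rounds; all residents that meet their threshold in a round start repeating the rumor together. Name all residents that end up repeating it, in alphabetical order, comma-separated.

Round 1 — Jo starts repeating the rumor (initial).
Round 2 — checking thresholds:
  Cal: 1 of 3 neighbours < 2, below threshold.
  Hana: 1 of 2 neighbours < 2, below threshold.
  Mo: 1 of 2 neighbours ≥ 1, starts repeating the rumor.
Round 3 — no new spreads; cascade stops.

Jo, Mo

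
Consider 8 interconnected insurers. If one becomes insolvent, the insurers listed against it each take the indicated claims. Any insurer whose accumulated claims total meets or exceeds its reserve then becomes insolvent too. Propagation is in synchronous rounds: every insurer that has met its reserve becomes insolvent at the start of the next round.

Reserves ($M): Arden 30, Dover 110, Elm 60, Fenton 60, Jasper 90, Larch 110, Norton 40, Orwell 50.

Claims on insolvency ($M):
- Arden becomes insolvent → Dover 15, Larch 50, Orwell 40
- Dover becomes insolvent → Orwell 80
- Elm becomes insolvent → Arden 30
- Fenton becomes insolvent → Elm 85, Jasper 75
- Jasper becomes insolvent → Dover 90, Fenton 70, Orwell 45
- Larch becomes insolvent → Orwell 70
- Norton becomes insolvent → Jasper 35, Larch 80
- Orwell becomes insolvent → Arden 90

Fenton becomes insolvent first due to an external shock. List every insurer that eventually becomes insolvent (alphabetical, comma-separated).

Arden, Elm, Fenton

Round 1 — Fenton becomes insolvent (initial).
  Elm: +85 → 85 ≥ 60
  Jasper: +75 → 75 < 90
Round 2 — Elm becomes insolvent.
  Arden: +30 → 30 ≥ 30
Round 3 — Arden becomes insolvent.
  Dover: +15 → 15 < 110
  Larch: +50 → 50 < 110
  Orwell: +40 → 40 < 50
No further insolvencies.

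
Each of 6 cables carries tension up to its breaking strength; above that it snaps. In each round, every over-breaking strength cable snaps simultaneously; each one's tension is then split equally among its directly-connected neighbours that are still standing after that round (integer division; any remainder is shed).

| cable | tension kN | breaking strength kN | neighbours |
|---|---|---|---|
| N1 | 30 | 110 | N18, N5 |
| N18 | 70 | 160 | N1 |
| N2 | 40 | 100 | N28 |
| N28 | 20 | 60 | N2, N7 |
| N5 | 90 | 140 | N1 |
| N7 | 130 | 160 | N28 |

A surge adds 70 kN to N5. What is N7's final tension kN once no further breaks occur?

130

Round 1 — N5 at 160 > 140. N5 snaps.
  N5 sheds 160 kN to N1: 160 each.
    N1: 30+160 = 190 > 110
Round 2 — N1 snaps.
  N1 sheds 190 kN to N18: 190 each.
    N18: 70+190 = 260 > 160
Round 3 — N18 snaps.
  N18 sheds 260 kN: no online neighbours, lost.
No further breaks.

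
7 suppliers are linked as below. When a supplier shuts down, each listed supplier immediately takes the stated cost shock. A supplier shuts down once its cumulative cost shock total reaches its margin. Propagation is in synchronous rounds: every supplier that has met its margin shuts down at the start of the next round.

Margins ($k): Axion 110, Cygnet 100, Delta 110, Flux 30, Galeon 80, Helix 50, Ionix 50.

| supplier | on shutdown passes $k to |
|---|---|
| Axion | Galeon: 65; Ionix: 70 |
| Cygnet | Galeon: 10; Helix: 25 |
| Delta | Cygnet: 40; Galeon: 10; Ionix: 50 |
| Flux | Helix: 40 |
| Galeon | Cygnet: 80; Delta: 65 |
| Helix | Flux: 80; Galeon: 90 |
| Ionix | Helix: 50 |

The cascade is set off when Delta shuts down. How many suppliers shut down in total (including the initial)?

Round 1 — Delta shuts down (initial).
  Cygnet: +40 → 40 < 100
  Galeon: +10 → 10 < 80
  Ionix: +50 → 50 ≥ 50
Round 2 — Ionix shuts down.
  Helix: +50 → 50 ≥ 50
Round 3 — Helix shuts down.
  Flux: +80 → 80 ≥ 30
  Galeon: +90 → 100 ≥ 80
Round 4 — Flux, Galeon shut down.
  Cygnet: +80 → 120 ≥ 100
Round 5 — Cygnet shuts down.
No further shutdowns.

6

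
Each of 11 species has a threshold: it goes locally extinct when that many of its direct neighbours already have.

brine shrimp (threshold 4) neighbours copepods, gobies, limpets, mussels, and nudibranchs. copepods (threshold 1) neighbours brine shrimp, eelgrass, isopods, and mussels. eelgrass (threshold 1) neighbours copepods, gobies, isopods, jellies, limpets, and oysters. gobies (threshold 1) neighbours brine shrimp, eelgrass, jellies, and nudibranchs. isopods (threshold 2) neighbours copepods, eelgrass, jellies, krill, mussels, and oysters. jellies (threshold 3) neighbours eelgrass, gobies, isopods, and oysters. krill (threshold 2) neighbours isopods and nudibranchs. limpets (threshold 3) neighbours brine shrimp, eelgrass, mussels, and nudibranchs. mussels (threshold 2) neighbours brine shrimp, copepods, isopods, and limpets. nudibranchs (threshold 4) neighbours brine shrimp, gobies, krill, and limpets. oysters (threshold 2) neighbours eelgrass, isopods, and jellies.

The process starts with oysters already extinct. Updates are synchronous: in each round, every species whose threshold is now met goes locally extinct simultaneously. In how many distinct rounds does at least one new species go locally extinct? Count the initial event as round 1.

4

Round 1 — oysters goes locally extinct (initial).
Round 2 — checking thresholds:
  eelgrass: 1 of 6 neighbours ≥ 1, goes locally extinct.
  isopods: 1 of 6 neighbours < 2, below threshold.
  jellies: 1 of 4 neighbours < 3, below threshold.
Round 3 — checking thresholds:
  copepods: 1 of 4 neighbours ≥ 1, goes locally extinct.
  gobies: 1 of 4 neighbours ≥ 1, goes locally extinct.
  isopods: 2 of 6 neighbours ≥ 2, goes locally extinct.
  jellies: 2 of 4 neighbours < 3, below threshold.
  limpets: 1 of 4 neighbours < 3, below threshold.
Round 4 — checking thresholds:
  brine shrimp: 2 of 5 neighbours < 4, below threshold.
  jellies: 4 of 4 neighbours ≥ 3, goes locally extinct.
  krill: 1 of 2 neighbours < 2, below threshold.
  limpets: 1 of 4 neighbours < 3, below threshold.
  mussels: 2 of 4 neighbours ≥ 2, goes locally extinct.
  nudibranchs: 1 of 4 neighbours < 4, below threshold.
Round 5 — no new extinctions; cascade stops.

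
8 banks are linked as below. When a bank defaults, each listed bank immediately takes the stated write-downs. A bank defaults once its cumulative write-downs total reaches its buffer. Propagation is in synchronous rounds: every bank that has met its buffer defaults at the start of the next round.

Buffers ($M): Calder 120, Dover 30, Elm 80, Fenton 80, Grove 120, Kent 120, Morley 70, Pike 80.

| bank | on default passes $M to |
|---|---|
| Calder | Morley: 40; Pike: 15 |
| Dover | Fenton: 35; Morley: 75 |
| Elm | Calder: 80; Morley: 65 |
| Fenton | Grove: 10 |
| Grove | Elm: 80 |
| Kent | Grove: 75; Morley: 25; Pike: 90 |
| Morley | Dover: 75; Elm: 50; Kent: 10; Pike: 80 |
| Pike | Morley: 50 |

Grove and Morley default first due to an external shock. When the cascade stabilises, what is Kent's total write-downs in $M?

Round 1 — Grove, Morley default (initial).
  Dover: +75 → 75 ≥ 30
  Elm: +80+50 → 130 ≥ 80
  Kent: +10 → 10 < 120
  Pike: +80 → 80 ≥ 80
Round 2 — Dover, Elm, Pike default.
  Calder: +80 → 80 < 120
  Fenton: +35 → 35 < 80
No further defaults.

10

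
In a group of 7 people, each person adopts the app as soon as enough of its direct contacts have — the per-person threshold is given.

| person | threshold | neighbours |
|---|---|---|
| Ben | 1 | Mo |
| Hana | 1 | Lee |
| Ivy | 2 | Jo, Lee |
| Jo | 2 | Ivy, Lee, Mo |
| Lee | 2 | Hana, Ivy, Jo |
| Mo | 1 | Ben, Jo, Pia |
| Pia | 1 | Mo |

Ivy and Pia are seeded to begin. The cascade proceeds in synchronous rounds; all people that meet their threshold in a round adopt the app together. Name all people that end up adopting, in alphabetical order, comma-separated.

Round 1 — Ivy, Pia adopt the app (initial).
Round 2 — checking thresholds:
  Jo: 1 of 3 neighbours < 2, below threshold.
  Lee: 1 of 3 neighbours < 2, below threshold.
  Mo: 1 of 3 neighbours ≥ 1, adopts the app.
Round 3 — checking thresholds:
  Ben: 1 of 1 neighbours ≥ 1, adopts the app.
  Jo: 2 of 3 neighbours ≥ 2, adopts the app.
  Lee: 1 of 3 neighbours < 2, below threshold.
Round 4 — checking thresholds:
  Lee: 2 of 3 neighbours ≥ 2, adopts the app.
Round 5 — checking thresholds:
  Hana: 1 of 1 neighbours ≥ 1, adopts the app.
Round 6 — no new adoptions; cascade stops.

Ben, Hana, Ivy, Jo, Lee, Mo, Pia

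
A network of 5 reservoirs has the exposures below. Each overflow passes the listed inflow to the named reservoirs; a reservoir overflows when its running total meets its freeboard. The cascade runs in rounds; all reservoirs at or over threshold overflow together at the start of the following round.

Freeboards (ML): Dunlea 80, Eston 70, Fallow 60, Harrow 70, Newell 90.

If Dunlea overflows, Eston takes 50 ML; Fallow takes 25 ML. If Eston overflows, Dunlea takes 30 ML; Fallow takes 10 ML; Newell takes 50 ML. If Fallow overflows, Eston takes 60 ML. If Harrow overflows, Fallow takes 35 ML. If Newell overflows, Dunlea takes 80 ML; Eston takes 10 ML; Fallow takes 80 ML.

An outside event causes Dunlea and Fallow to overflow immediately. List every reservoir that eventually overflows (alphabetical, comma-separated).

Round 1 — Dunlea, Fallow overflow (initial).
  Eston: +50+60 → 110 ≥ 70
Round 2 — Eston overflows.
  Newell: +50 → 50 < 90
No further overflows.

Dunlea, Eston, Fallow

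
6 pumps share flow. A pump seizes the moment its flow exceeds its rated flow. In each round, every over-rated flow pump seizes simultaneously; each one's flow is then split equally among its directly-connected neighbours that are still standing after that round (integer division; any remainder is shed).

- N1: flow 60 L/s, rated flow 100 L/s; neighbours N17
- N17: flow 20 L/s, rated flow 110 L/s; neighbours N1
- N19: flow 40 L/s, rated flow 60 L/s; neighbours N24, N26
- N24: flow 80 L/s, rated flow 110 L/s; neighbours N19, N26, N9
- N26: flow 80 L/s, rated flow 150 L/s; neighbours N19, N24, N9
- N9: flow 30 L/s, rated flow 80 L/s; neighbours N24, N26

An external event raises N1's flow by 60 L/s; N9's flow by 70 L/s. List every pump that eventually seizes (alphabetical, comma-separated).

N1, N17, N19, N24, N26, N9

Round 1 — N1 at 120 > 100; N9 at 100 > 80. N1, N9 seize.
  N1 sheds 120 L/s to N17: 120 each.
    N17: 20+120 = 140 > 110
  N9 sheds 100 L/s to N24, N26: 50 each.
    N24: 80+50 = 130 > 110
    N26: 80+50 = 130 ≤ 150
Round 2 — N17, N24 seize.
  N17 sheds 140 L/s: no online neighbours, lost.
  N24 sheds 130 L/s to N19, N26: 65 each.
    N19: 40+65 = 105 > 60
    N26: 130+65 = 195 > 150
Round 3 — N19, N26 seize.
  N19 sheds 105 L/s: no online neighbours, lost.
  N26 sheds 195 L/s: no online neighbours, lost.
No further seizures.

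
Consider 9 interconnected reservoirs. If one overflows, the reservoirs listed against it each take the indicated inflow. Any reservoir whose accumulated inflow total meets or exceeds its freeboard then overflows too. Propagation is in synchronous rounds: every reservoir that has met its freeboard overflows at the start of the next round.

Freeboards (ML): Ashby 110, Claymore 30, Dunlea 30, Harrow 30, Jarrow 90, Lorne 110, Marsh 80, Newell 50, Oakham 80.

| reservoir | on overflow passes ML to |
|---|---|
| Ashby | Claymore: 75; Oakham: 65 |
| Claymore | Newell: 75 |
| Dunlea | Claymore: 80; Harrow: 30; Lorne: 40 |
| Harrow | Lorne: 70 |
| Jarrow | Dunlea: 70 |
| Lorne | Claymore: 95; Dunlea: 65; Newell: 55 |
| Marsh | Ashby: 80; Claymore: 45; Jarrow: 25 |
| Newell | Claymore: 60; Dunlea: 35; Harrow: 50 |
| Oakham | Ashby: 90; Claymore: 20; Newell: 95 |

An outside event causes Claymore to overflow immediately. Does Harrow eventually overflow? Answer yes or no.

yes

Round 1 — Claymore overflows (initial).
  Newell: +75 → 75 ≥ 50
Round 2 — Newell overflows.
  Dunlea: +35 → 35 ≥ 30
  Harrow: +50 → 50 ≥ 30
Round 3 — Dunlea, Harrow overflow.
  Lorne: +40+70 → 110 ≥ 110
Round 4 — Lorne overflows.
No further overflows.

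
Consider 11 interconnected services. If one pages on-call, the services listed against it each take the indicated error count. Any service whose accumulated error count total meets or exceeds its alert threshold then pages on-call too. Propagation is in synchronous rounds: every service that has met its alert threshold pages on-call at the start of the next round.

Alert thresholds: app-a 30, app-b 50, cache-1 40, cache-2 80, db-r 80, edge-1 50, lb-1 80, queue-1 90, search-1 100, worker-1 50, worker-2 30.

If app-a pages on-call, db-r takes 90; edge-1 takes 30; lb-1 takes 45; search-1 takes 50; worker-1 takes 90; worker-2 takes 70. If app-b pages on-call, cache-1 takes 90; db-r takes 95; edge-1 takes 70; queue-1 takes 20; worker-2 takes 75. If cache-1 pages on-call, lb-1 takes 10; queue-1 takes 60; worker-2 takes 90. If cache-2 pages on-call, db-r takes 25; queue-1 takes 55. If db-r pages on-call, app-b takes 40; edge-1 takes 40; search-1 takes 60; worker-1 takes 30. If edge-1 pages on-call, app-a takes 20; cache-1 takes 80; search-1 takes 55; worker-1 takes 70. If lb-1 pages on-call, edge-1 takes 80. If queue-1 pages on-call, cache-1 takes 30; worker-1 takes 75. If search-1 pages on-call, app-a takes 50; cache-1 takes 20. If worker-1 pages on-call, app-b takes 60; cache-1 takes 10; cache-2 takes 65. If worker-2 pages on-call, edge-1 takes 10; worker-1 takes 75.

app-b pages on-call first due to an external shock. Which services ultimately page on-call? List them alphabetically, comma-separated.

Round 1 — app-b pages on-call (initial).
  cache-1: +90 → 90 ≥ 40
  db-r: +95 → 95 ≥ 80
  edge-1: +70 → 70 ≥ 50
  queue-1: +20 → 20 < 90
  worker-2: +75 → 75 ≥ 30
Round 2 — cache-1, db-r, edge-1, worker-2 page on-call.
  app-a: +20 → 20 < 30
  lb-1: +10 → 10 < 80
  queue-1: +60 → 80 < 90
  search-1: +60+55 → 115 ≥ 100
  worker-1: +30+70+75 → 175 ≥ 50
Round 3 — search-1, worker-1 page on-call.
  app-a: +50 → 70 ≥ 30
  cache-2: +65 → 65 < 80
Round 4 — app-a pages on-call.
  lb-1: +45 → 55 < 80
No further pages.

app-a, app-b, cache-1, db-r, edge-1, search-1, worker-1, worker-2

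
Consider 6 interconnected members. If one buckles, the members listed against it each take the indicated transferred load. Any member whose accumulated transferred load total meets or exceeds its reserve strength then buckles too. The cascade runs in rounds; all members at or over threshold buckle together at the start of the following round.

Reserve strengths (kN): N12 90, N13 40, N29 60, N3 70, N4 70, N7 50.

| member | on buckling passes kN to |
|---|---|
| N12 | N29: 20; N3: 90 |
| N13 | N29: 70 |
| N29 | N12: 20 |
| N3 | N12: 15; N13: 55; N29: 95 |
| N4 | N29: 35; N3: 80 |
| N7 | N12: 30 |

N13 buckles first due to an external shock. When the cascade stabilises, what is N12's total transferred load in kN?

Round 1 — N13 buckles (initial).
  N29: +70 → 70 ≥ 60
Round 2 — N29 buckles.
  N12: +20 → 20 < 90
No further bucklings.

20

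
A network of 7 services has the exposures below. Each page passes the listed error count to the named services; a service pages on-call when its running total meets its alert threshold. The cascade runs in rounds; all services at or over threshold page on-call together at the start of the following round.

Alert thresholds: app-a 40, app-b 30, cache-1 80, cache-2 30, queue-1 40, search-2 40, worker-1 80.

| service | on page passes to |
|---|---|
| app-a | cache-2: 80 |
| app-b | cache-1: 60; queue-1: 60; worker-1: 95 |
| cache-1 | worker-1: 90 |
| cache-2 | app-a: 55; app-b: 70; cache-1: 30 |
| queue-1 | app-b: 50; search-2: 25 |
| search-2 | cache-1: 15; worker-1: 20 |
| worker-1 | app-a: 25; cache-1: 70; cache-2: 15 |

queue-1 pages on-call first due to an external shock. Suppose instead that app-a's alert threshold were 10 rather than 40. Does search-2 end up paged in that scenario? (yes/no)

With app-a's alert threshold at 10:
Round 1 — queue-1 pages on-call (initial).
  app-b: +50 → 50 ≥ 30
  search-2: +25 → 25 < 40
Round 2 — app-b pages on-call.
  cache-1: +60 → 60 < 80
  worker-1: +95 → 95 ≥ 80
Round 3 — worker-1 pages on-call.
  app-a: +25 → 25 ≥ 10
  cache-1: +70 → 130 ≥ 80
  cache-2: +15 → 15 < 30
Round 4 — app-a, cache-1 page on-call.
  cache-2: +80 → 95 ≥ 30
Round 5 — cache-2 pages on-call.
No further pages.

no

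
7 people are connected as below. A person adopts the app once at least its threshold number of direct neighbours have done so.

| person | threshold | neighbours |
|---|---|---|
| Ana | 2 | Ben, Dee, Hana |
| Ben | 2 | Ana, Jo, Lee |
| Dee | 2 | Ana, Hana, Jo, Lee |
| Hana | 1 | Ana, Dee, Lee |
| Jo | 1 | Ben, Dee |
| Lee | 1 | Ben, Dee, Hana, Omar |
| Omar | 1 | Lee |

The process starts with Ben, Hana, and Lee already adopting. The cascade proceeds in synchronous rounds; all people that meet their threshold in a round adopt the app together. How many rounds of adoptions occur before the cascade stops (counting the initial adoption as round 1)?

Round 1 — Ben, Hana, Lee adopt the app (initial).
Round 2 — checking thresholds:
  Ana: 2 of 3 neighbours ≥ 2, adopts the app.
  Dee: 2 of 4 neighbours ≥ 2, adopts the app.
  Jo: 1 of 2 neighbours ≥ 1, adopts the app.
  Omar: 1 of 1 neighbours ≥ 1, adopts the app.
Round 3 — no new adoptions; cascade stops.

2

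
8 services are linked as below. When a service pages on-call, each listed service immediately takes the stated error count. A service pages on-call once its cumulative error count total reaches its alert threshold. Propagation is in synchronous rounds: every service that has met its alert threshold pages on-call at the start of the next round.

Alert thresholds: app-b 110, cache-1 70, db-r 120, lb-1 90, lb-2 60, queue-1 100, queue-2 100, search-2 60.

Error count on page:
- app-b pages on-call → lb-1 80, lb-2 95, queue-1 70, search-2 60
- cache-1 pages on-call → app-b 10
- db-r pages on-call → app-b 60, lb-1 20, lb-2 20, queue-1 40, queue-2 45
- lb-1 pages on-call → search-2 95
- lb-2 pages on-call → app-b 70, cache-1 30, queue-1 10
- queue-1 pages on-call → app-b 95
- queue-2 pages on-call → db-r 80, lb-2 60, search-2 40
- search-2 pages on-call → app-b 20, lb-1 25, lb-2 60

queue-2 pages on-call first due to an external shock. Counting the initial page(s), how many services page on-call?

2

Round 1 — queue-2 pages on-call (initial).
  db-r: +80 → 80 < 120
  lb-2: +60 → 60 ≥ 60
  search-2: +40 → 40 < 60
Round 2 — lb-2 pages on-call.
  app-b: +70 → 70 < 110
  cache-1: +30 → 30 < 70
  queue-1: +10 → 10 < 100
No further pages.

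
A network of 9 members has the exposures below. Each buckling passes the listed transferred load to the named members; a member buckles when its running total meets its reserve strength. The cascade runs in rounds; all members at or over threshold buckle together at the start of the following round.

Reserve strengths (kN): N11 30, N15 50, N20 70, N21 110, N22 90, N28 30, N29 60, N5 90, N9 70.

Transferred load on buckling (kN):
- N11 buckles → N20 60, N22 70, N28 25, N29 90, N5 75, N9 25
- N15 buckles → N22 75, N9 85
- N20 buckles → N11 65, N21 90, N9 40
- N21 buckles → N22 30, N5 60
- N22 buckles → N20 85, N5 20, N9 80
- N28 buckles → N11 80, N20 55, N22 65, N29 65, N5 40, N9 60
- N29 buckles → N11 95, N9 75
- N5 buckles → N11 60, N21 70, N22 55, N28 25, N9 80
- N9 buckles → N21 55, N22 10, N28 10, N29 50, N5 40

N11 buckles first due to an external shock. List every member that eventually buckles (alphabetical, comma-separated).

N11, N20, N21, N22, N28, N29, N5, N9

Round 1 — N11 buckles (initial).
  N20: +60 → 60 < 70
  N22: +70 → 70 < 90
  N28: +25 → 25 < 30
  N29: +90 → 90 ≥ 60
  N5: +75 → 75 < 90
  N9: +25 → 25 < 70
Round 2 — N29 buckles.
  N9: +75 → 100 ≥ 70
Round 3 — N9 buckles.
  N21: +55 → 55 < 110
  N22: +10 → 80 < 90
  N28: +10 → 35 ≥ 30
  N5: +40 → 115 ≥ 90
Round 4 — N28, N5 buckle.
  N20: +55 → 115 ≥ 70
  N21: +70 → 125 ≥ 110
  N22: +65+55 → 200 ≥ 90
Round 5 — N20, N21, N22 buckle.
No further bucklings.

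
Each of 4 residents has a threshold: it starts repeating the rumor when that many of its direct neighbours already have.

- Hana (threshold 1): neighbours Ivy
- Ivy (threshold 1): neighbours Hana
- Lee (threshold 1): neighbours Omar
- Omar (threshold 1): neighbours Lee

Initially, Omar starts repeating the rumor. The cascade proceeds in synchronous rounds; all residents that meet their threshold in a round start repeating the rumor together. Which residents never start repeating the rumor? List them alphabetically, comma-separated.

Round 1 — Omar starts repeating the rumor (initial).
Round 2 — checking thresholds:
  Lee: 1 of 1 neighbours ≥ 1, starts repeating the rumor.
Round 3 — no new spreads; cascade stops.

Hana, Ivy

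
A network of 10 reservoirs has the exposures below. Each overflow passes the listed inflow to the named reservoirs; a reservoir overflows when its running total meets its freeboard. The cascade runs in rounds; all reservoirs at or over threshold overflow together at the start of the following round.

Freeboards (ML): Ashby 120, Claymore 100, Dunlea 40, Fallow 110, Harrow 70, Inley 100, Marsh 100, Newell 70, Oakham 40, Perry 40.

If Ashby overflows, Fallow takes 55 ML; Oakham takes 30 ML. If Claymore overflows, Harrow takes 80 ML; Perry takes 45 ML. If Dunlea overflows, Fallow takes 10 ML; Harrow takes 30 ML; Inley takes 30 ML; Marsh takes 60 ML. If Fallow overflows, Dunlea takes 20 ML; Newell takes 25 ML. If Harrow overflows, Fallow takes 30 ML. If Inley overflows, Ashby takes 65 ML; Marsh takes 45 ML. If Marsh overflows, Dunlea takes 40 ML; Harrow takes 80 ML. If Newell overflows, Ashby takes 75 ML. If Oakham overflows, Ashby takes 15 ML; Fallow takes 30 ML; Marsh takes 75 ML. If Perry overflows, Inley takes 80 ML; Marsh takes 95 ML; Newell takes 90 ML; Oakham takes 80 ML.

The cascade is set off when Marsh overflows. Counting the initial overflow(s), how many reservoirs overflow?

3

Round 1 — Marsh overflows (initial).
  Dunlea: +40 → 40 ≥ 40
  Harrow: +80 → 80 ≥ 70
Round 2 — Dunlea, Harrow overflow.
  Fallow: +10+30 → 40 < 110
  Inley: +30 → 30 < 100
No further overflows.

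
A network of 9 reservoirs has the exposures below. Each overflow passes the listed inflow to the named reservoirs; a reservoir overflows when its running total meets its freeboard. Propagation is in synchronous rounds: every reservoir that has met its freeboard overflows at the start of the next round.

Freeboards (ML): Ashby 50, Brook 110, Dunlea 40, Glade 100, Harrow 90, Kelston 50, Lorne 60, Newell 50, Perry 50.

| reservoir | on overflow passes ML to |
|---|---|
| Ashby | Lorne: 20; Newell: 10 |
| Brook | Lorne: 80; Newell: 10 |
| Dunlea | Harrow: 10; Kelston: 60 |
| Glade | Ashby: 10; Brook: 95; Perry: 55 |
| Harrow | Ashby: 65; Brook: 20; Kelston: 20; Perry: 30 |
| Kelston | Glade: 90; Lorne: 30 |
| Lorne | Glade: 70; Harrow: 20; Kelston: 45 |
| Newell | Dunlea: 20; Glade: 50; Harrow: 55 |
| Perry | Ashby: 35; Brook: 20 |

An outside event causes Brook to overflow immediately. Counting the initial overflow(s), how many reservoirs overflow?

2

Round 1 — Brook overflows (initial).
  Lorne: +80 → 80 ≥ 60
  Newell: +10 → 10 < 50
Round 2 — Lorne overflows.
  Glade: +70 → 70 < 100
  Harrow: +20 → 20 < 90
  Kelston: +45 → 45 < 50
No further overflows.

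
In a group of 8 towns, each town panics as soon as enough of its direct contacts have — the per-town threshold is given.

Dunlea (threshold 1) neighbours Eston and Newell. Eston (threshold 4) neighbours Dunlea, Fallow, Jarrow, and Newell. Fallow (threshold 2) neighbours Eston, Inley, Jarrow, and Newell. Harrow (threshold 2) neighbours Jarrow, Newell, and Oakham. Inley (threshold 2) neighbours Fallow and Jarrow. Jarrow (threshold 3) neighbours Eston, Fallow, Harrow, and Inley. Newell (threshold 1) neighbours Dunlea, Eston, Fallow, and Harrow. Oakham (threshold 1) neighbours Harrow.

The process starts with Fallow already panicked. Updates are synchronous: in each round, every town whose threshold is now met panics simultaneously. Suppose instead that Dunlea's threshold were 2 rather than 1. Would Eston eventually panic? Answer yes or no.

no

With Dunlea's threshold at 2:
Round 1 — Fallow panics (initial).
Round 2 — checking thresholds:
  Eston: 1 of 4 neighbours < 4, not yet.
  Inley: 1 of 2 neighbours < 2, not yet.
  Jarrow: 1 of 4 neighbours < 3, not yet.
  Newell: 1 of 4 neighbours ≥ 1, panics.
Round 3 — no new panics; cascade stops.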